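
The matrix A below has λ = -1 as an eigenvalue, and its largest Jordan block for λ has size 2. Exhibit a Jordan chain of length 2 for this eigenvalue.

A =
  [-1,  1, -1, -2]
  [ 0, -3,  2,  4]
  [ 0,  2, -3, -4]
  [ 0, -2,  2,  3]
A Jordan chain for λ = -1 of length 2:
v_1 = (1, -2, 2, -2)ᵀ
v_2 = (0, 1, 0, 0)ᵀ

Let N = A − (-1)·I. We want v_2 with N^2 v_2 = 0 but N^1 v_2 ≠ 0; then v_{j-1} := N · v_j for j = 2, …, 2.

Pick v_2 = (0, 1, 0, 0)ᵀ.
Then v_1 = N · v_2 = (1, -2, 2, -2)ᵀ.

Sanity check: (A − (-1)·I) v_1 = (0, 0, 0, 0)ᵀ = 0. ✓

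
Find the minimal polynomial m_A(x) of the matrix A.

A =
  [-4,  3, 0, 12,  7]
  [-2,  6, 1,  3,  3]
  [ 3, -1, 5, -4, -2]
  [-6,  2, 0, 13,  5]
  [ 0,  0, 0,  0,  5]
x^3 - 15*x^2 + 75*x - 125

The characteristic polynomial is χ_A(x) = (x - 5)^5, so the eigenvalues are known. The minimal polynomial is
  m_A(x) = Π_λ (x − λ)^{k_λ}
where k_λ is the size of the *largest* Jordan block for λ (equivalently, the smallest k with (A − λI)^k v = 0 for every generalised eigenvector v of λ).

  λ = 5: largest Jordan block has size 3, contributing (x − 5)^3

So m_A(x) = (x - 5)^3 = x^3 - 15*x^2 + 75*x - 125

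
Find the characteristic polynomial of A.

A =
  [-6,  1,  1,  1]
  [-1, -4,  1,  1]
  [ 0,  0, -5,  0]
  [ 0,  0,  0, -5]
x^4 + 20*x^3 + 150*x^2 + 500*x + 625

Expanding det(x·I − A) (e.g. by cofactor expansion or by noting that A is similar to its Jordan form J, which has the same characteristic polynomial as A) gives
  χ_A(x) = x^4 + 20*x^3 + 150*x^2 + 500*x + 625
which factors as (x + 5)^4. The eigenvalues (with algebraic multiplicities) are λ = -5 with multiplicity 4.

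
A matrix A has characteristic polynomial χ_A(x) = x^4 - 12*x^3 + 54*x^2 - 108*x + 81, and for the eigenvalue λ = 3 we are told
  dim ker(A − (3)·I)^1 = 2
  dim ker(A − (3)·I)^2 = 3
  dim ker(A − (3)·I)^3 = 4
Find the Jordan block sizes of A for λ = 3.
Block sizes for λ = 3: [3, 1]

From the dimensions of kernels of powers, the number of Jordan blocks of size at least j is d_j − d_{j−1} where d_j = dim ker(N^j) (with d_0 = 0). Computing the differences gives [2, 1, 1].
The number of blocks of size exactly k is (#blocks of size ≥ k) − (#blocks of size ≥ k + 1), so the partition is: 1 block(s) of size 1, 1 block(s) of size 3.
In nonincreasing order the block sizes are [3, 1].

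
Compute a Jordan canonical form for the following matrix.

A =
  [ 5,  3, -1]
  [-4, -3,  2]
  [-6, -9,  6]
J_1(2) ⊕ J_1(3) ⊕ J_1(3)

The characteristic polynomial is
  det(x·I − A) = x^3 - 8*x^2 + 21*x - 18 = (x - 3)^2*(x - 2)

Eigenvalues and multiplicities (the geometric multiplicity of λ is n − rank(A − λI), which equals the number of Jordan blocks for λ):
  λ = 2: algebraic multiplicity = 1, geometric multiplicity = 1
  λ = 3: algebraic multiplicity = 2, geometric multiplicity = 2

Determining the block sizes for each eigenvalue:
  λ = 2: one block (gm = 1), so the single block has size am = 1 → block sizes [1]
  λ = 3: gm = am = 2, so every block has size 1 → block sizes [1, 1]

Assembling the blocks gives a Jordan form
J =
  [2, 0, 0]
  [0, 3, 0]
  [0, 0, 3]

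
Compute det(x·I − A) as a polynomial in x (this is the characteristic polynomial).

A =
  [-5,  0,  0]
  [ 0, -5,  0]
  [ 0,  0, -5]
x^3 + 15*x^2 + 75*x + 125

Expanding det(x·I − A) (e.g. by cofactor expansion or by noting that A is similar to its Jordan form J, which has the same characteristic polynomial as A) gives
  χ_A(x) = x^3 + 15*x^2 + 75*x + 125
which factors as (x + 5)^3. The eigenvalues (with algebraic multiplicities) are λ = -5 with multiplicity 3.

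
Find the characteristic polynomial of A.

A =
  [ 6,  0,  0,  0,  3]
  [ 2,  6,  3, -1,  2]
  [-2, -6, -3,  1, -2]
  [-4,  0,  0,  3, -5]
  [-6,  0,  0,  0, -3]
x^5 - 9*x^4 + 27*x^3 - 27*x^2

Expanding det(x·I − A) (e.g. by cofactor expansion or by noting that A is similar to its Jordan form J, which has the same characteristic polynomial as A) gives
  χ_A(x) = x^5 - 9*x^4 + 27*x^3 - 27*x^2
which factors as x^2*(x - 3)^3. The eigenvalues (with algebraic multiplicities) are λ = 0 with multiplicity 2, λ = 3 with multiplicity 3.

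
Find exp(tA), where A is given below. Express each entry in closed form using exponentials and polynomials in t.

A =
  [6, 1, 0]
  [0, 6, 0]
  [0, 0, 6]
e^{tA} =
  [exp(6*t), t*exp(6*t), 0]
  [0, exp(6*t), 0]
  [0, 0, exp(6*t)]

Strategy: write A = P · J · P⁻¹ where J is a Jordan canonical form, so e^{tA} = P · e^{tJ} · P⁻¹, and e^{tJ} can be computed block-by-block.

A has Jordan form
J =
  [6, 1, 0]
  [0, 6, 0]
  [0, 0, 6]
(up to reordering of blocks).

Per-block formulas:
  For a 1×1 block at λ = 6: exp(t · [6]) = [e^(6t)].
  For a 2×2 Jordan block J_2(6): exp(t · J_2(6)) = e^(6t)·(I + t·N), where N is the 2×2 nilpotent shift.

After assembling e^{tJ} and conjugating by P, we get:

e^{tA} =
  [exp(6*t), t*exp(6*t), 0]
  [0, exp(6*t), 0]
  [0, 0, exp(6*t)]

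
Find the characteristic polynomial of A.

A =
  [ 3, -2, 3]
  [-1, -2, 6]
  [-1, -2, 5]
x^3 - 6*x^2 + 12*x - 8

Expanding det(x·I − A) (e.g. by cofactor expansion or by noting that A is similar to its Jordan form J, which has the same characteristic polynomial as A) gives
  χ_A(x) = x^3 - 6*x^2 + 12*x - 8
which factors as (x - 2)^3. The eigenvalues (with algebraic multiplicities) are λ = 2 with multiplicity 3.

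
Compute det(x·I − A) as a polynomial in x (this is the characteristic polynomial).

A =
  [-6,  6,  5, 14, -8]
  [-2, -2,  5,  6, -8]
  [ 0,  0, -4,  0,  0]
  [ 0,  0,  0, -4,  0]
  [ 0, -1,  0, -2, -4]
x^5 + 20*x^4 + 160*x^3 + 640*x^2 + 1280*x + 1024

Expanding det(x·I − A) (e.g. by cofactor expansion or by noting that A is similar to its Jordan form J, which has the same characteristic polynomial as A) gives
  χ_A(x) = x^5 + 20*x^4 + 160*x^3 + 640*x^2 + 1280*x + 1024
which factors as (x + 4)^5. The eigenvalues (with algebraic multiplicities) are λ = -4 with multiplicity 5.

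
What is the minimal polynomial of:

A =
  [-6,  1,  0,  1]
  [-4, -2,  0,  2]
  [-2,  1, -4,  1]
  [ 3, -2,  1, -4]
x^3 + 12*x^2 + 48*x + 64

The characteristic polynomial is χ_A(x) = (x + 4)^4, so the eigenvalues are known. The minimal polynomial is
  m_A(x) = Π_λ (x − λ)^{k_λ}
where k_λ is the size of the *largest* Jordan block for λ (equivalently, the smallest k with (A − λI)^k v = 0 for every generalised eigenvector v of λ).

  λ = -4: largest Jordan block has size 3, contributing (x + 4)^3

So m_A(x) = (x + 4)^3 = x^3 + 12*x^2 + 48*x + 64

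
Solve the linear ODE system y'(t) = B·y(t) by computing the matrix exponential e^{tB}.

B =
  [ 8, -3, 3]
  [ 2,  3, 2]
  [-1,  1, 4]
e^{tB} =
  [3*t*exp(5*t) + exp(5*t), -3*t*exp(5*t), 3*t*exp(5*t)]
  [2*t*exp(5*t), -2*t*exp(5*t) + exp(5*t), 2*t*exp(5*t)]
  [-t*exp(5*t), t*exp(5*t), -t*exp(5*t) + exp(5*t)]

Strategy: write B = P · J · P⁻¹ where J is a Jordan canonical form, so e^{tB} = P · e^{tJ} · P⁻¹, and e^{tJ} can be computed block-by-block.

B has Jordan form
J =
  [5, 1, 0]
  [0, 5, 0]
  [0, 0, 5]
(up to reordering of blocks).

Per-block formulas:
  For a 2×2 Jordan block J_2(5): exp(t · J_2(5)) = e^(5t)·(I + t·N), where N is the 2×2 nilpotent shift.
  For a 1×1 block at λ = 5: exp(t · [5]) = [e^(5t)].

After assembling e^{tJ} and conjugating by P, we get:

e^{tB} =
  [3*t*exp(5*t) + exp(5*t), -3*t*exp(5*t), 3*t*exp(5*t)]
  [2*t*exp(5*t), -2*t*exp(5*t) + exp(5*t), 2*t*exp(5*t)]
  [-t*exp(5*t), t*exp(5*t), -t*exp(5*t) + exp(5*t)]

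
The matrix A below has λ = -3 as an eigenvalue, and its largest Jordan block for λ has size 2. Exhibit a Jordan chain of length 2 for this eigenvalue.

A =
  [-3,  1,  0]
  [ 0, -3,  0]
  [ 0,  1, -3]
A Jordan chain for λ = -3 of length 2:
v_1 = (1, 0, 1)ᵀ
v_2 = (0, 1, 0)ᵀ

Let N = A − (-3)·I. We want v_2 with N^2 v_2 = 0 but N^1 v_2 ≠ 0; then v_{j-1} := N · v_j for j = 2, …, 2.

Pick v_2 = (0, 1, 0)ᵀ.
Then v_1 = N · v_2 = (1, 0, 1)ᵀ.

Sanity check: (A − (-3)·I) v_1 = (0, 0, 0)ᵀ = 0. ✓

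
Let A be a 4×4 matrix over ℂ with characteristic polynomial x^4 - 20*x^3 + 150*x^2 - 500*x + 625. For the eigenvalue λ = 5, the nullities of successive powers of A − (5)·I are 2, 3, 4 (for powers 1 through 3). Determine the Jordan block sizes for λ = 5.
Block sizes for λ = 5: [3, 1]

From the dimensions of kernels of powers, the number of Jordan blocks of size at least j is d_j − d_{j−1} where d_j = dim ker(N^j) (with d_0 = 0). Computing the differences gives [2, 1, 1].
The number of blocks of size exactly k is (#blocks of size ≥ k) − (#blocks of size ≥ k + 1), so the partition is: 1 block(s) of size 1, 1 block(s) of size 3.
In nonincreasing order the block sizes are [3, 1].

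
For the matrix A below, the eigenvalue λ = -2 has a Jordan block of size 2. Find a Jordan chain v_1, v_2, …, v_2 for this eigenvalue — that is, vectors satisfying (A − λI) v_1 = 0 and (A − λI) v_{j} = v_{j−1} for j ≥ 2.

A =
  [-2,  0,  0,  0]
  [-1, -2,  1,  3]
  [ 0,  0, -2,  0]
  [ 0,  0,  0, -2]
A Jordan chain for λ = -2 of length 2:
v_1 = (0, -1, 0, 0)ᵀ
v_2 = (1, 0, 0, 0)ᵀ

Let N = A − (-2)·I. We want v_2 with N^2 v_2 = 0 but N^1 v_2 ≠ 0; then v_{j-1} := N · v_j for j = 2, …, 2.

Pick v_2 = (1, 0, 0, 0)ᵀ.
Then v_1 = N · v_2 = (0, -1, 0, 0)ᵀ.

Sanity check: (A − (-2)·I) v_1 = (0, 0, 0, 0)ᵀ = 0. ✓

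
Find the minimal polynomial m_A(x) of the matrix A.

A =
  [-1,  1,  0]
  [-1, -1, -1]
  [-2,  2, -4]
x^3 + 6*x^2 + 12*x + 8

The characteristic polynomial is χ_A(x) = (x + 2)^3, so the eigenvalues are known. The minimal polynomial is
  m_A(x) = Π_λ (x − λ)^{k_λ}
where k_λ is the size of the *largest* Jordan block for λ (equivalently, the smallest k with (A − λI)^k v = 0 for every generalised eigenvector v of λ).

  λ = -2: largest Jordan block has size 3, contributing (x + 2)^3

So m_A(x) = (x + 2)^3 = x^3 + 6*x^2 + 12*x + 8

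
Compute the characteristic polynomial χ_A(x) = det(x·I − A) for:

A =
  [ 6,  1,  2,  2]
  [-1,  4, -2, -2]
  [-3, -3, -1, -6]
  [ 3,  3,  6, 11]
x^4 - 20*x^3 + 150*x^2 - 500*x + 625

Expanding det(x·I − A) (e.g. by cofactor expansion or by noting that A is similar to its Jordan form J, which has the same characteristic polynomial as A) gives
  χ_A(x) = x^4 - 20*x^3 + 150*x^2 - 500*x + 625
which factors as (x - 5)^4. The eigenvalues (with algebraic multiplicities) are λ = 5 with multiplicity 4.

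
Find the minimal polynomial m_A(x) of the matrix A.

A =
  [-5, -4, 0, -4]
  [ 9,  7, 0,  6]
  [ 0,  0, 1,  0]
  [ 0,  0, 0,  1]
x^2 - 2*x + 1

The characteristic polynomial is χ_A(x) = (x - 1)^4, so the eigenvalues are known. The minimal polynomial is
  m_A(x) = Π_λ (x − λ)^{k_λ}
where k_λ is the size of the *largest* Jordan block for λ (equivalently, the smallest k with (A − λI)^k v = 0 for every generalised eigenvector v of λ).

  λ = 1: largest Jordan block has size 2, contributing (x − 1)^2

So m_A(x) = (x - 1)^2 = x^2 - 2*x + 1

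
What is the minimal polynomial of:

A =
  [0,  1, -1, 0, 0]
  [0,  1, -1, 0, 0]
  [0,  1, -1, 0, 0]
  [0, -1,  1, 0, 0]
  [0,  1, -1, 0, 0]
x^2

The characteristic polynomial is χ_A(x) = x^5, so the eigenvalues are known. The minimal polynomial is
  m_A(x) = Π_λ (x − λ)^{k_λ}
where k_λ is the size of the *largest* Jordan block for λ (equivalently, the smallest k with (A − λI)^k v = 0 for every generalised eigenvector v of λ).

  λ = 0: largest Jordan block has size 2, contributing (x − 0)^2

So m_A(x) = x^2 = x^2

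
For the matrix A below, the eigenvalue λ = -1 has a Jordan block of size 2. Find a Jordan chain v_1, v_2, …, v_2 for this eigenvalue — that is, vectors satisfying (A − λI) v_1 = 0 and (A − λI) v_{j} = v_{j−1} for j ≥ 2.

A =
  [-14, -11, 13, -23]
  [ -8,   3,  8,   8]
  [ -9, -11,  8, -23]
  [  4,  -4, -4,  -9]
A Jordan chain for λ = -1 of length 2:
v_1 = (1, 0, 1, 0)ᵀ
v_2 = (0, 2, 0, -1)ᵀ

Let N = A − (-1)·I. We want v_2 with N^2 v_2 = 0 but N^1 v_2 ≠ 0; then v_{j-1} := N · v_j for j = 2, …, 2.

Pick v_2 = (0, 2, 0, -1)ᵀ.
Then v_1 = N · v_2 = (1, 0, 1, 0)ᵀ.

Sanity check: (A − (-1)·I) v_1 = (0, 0, 0, 0)ᵀ = 0. ✓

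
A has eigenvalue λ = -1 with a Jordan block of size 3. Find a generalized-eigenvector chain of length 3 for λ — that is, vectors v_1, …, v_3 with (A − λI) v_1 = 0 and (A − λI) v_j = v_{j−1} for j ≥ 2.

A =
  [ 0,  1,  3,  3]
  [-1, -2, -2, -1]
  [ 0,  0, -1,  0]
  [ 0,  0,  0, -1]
A Jordan chain for λ = -1 of length 3:
v_1 = (1, -1, 0, 0)ᵀ
v_2 = (3, -2, 0, 0)ᵀ
v_3 = (0, 0, 1, 0)ᵀ

Let N = A − (-1)·I. We want v_3 with N^3 v_3 = 0 but N^2 v_3 ≠ 0; then v_{j-1} := N · v_j for j = 3, …, 2.

Pick v_3 = (0, 0, 1, 0)ᵀ.
Then v_2 = N · v_3 = (3, -2, 0, 0)ᵀ.
Then v_1 = N · v_2 = (1, -1, 0, 0)ᵀ.

Sanity check: (A − (-1)·I) v_1 = (0, 0, 0, 0)ᵀ = 0. ✓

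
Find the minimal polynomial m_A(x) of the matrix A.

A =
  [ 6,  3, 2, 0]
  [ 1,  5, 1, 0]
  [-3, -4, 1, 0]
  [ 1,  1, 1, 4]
x^3 - 12*x^2 + 48*x - 64

The characteristic polynomial is χ_A(x) = (x - 4)^4, so the eigenvalues are known. The minimal polynomial is
  m_A(x) = Π_λ (x − λ)^{k_λ}
where k_λ is the size of the *largest* Jordan block for λ (equivalently, the smallest k with (A − λI)^k v = 0 for every generalised eigenvector v of λ).

  λ = 4: largest Jordan block has size 3, contributing (x − 4)^3

So m_A(x) = (x - 4)^3 = x^3 - 12*x^2 + 48*x - 64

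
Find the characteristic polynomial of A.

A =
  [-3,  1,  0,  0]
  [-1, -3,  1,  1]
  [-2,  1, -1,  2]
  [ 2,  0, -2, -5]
x^4 + 12*x^3 + 54*x^2 + 108*x + 81

Expanding det(x·I − A) (e.g. by cofactor expansion or by noting that A is similar to its Jordan form J, which has the same characteristic polynomial as A) gives
  χ_A(x) = x^4 + 12*x^3 + 54*x^2 + 108*x + 81
which factors as (x + 3)^4. The eigenvalues (with algebraic multiplicities) are λ = -3 with multiplicity 4.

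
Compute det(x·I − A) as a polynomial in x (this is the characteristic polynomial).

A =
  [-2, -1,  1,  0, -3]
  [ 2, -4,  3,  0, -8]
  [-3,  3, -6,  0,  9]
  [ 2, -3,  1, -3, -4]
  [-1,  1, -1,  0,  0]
x^5 + 15*x^4 + 90*x^3 + 270*x^2 + 405*x + 243

Expanding det(x·I − A) (e.g. by cofactor expansion or by noting that A is similar to its Jordan form J, which has the same characteristic polynomial as A) gives
  χ_A(x) = x^5 + 15*x^4 + 90*x^3 + 270*x^2 + 405*x + 243
which factors as (x + 3)^5. The eigenvalues (with algebraic multiplicities) are λ = -3 with multiplicity 5.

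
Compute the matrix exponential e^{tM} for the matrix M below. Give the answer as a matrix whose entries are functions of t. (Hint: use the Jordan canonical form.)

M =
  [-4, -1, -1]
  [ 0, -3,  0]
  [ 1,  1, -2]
e^{tM} =
  [-t*exp(-3*t) + exp(-3*t), -t*exp(-3*t), -t*exp(-3*t)]
  [0, exp(-3*t), 0]
  [t*exp(-3*t), t*exp(-3*t), t*exp(-3*t) + exp(-3*t)]

Strategy: write M = P · J · P⁻¹ where J is a Jordan canonical form, so e^{tM} = P · e^{tJ} · P⁻¹, and e^{tJ} can be computed block-by-block.

M has Jordan form
J =
  [-3,  1,  0]
  [ 0, -3,  0]
  [ 0,  0, -3]
(up to reordering of blocks).

Per-block formulas:
  For a 2×2 Jordan block J_2(-3): exp(t · J_2(-3)) = e^(-3t)·(I + t·N), where N is the 2×2 nilpotent shift.
  For a 1×1 block at λ = -3: exp(t · [-3]) = [e^(-3t)].

After assembling e^{tJ} and conjugating by P, we get:

e^{tM} =
  [-t*exp(-3*t) + exp(-3*t), -t*exp(-3*t), -t*exp(-3*t)]
  [0, exp(-3*t), 0]
  [t*exp(-3*t), t*exp(-3*t), t*exp(-3*t) + exp(-3*t)]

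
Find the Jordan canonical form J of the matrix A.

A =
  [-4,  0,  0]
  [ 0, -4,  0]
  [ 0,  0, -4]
J_1(-4) ⊕ J_1(-4) ⊕ J_1(-4)

The characteristic polynomial is
  det(x·I − A) = x^3 + 12*x^2 + 48*x + 64 = (x + 4)^3

Eigenvalues and multiplicities (the geometric multiplicity of λ is n − rank(A − λI), which equals the number of Jordan blocks for λ):
  λ = -4: algebraic multiplicity = 3, geometric multiplicity = 3

Determining the block sizes for each eigenvalue:
  λ = -4: gm = am = 3, so every block has size 1 → block sizes [1, 1, 1]

Assembling the blocks gives a Jordan form
J =
  [-4,  0,  0]
  [ 0, -4,  0]
  [ 0,  0, -4]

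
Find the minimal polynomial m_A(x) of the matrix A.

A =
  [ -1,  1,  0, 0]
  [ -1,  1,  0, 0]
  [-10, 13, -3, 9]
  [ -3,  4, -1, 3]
x^2

The characteristic polynomial is χ_A(x) = x^4, so the eigenvalues are known. The minimal polynomial is
  m_A(x) = Π_λ (x − λ)^{k_λ}
where k_λ is the size of the *largest* Jordan block for λ (equivalently, the smallest k with (A − λI)^k v = 0 for every generalised eigenvector v of λ).

  λ = 0: largest Jordan block has size 2, contributing (x − 0)^2

So m_A(x) = x^2 = x^2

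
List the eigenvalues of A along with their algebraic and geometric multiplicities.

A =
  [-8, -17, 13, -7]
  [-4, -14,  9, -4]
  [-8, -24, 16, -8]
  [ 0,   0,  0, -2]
λ = -2: alg = 4, geom = 2

Step 1 — factor the characteristic polynomial to read off the algebraic multiplicities:
  χ_A(x) = (x + 2)^4

Step 2 — compute geometric multiplicities via the rank-nullity identity g(λ) = n − rank(A − λI):
  rank(A − (-2)·I) = 2, so dim ker(A − (-2)·I) = n − 2 = 2

Summary:
  λ = -2: algebraic multiplicity = 4, geometric multiplicity = 2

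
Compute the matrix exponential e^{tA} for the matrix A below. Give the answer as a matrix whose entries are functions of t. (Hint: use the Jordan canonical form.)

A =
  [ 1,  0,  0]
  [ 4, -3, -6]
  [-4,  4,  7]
e^{tA} =
  [exp(t), 0, 0]
  [2*exp(3*t) - 2*exp(t), -2*exp(3*t) + 3*exp(t), -3*exp(3*t) + 3*exp(t)]
  [-2*exp(3*t) + 2*exp(t), 2*exp(3*t) - 2*exp(t), 3*exp(3*t) - 2*exp(t)]

Strategy: write A = P · J · P⁻¹ where J is a Jordan canonical form, so e^{tA} = P · e^{tJ} · P⁻¹, and e^{tJ} can be computed block-by-block.

A has Jordan form
J =
  [1, 0, 0]
  [0, 1, 0]
  [0, 0, 3]
(up to reordering of blocks).

Per-block formulas:
  For a 1×1 block at λ = 1: exp(t · [1]) = [e^(1t)].
  For a 1×1 block at λ = 3: exp(t · [3]) = [e^(3t)].

After assembling e^{tJ} and conjugating by P, we get:

e^{tA} =
  [exp(t), 0, 0]
  [2*exp(3*t) - 2*exp(t), -2*exp(3*t) + 3*exp(t), -3*exp(3*t) + 3*exp(t)]
  [-2*exp(3*t) + 2*exp(t), 2*exp(3*t) - 2*exp(t), 3*exp(3*t) - 2*exp(t)]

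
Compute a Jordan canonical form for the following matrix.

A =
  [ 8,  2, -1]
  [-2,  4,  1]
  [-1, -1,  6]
J_3(6)

The characteristic polynomial is
  det(x·I − A) = x^3 - 18*x^2 + 108*x - 216 = (x - 6)^3

Eigenvalues and multiplicities (the geometric multiplicity of λ is n − rank(A − λI), which equals the number of Jordan blocks for λ):
  λ = 6: algebraic multiplicity = 3, geometric multiplicity = 1

Determining the block sizes for each eigenvalue:
  λ = 6: one block (gm = 1), so the single block has size am = 3 → block sizes [3]

Assembling the blocks gives a Jordan form
J =
  [6, 1, 0]
  [0, 6, 1]
  [0, 0, 6]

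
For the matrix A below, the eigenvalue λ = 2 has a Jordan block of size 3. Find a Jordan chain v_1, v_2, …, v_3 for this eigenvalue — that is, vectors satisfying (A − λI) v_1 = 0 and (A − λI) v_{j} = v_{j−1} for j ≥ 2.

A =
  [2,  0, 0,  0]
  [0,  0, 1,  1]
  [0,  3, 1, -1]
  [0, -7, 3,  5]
A Jordan chain for λ = 2 of length 3:
v_1 = (0, 0, -2, 2)ᵀ
v_2 = (0, -2, 3, -7)ᵀ
v_3 = (0, 1, 0, 0)ᵀ

Let N = A − (2)·I. We want v_3 with N^3 v_3 = 0 but N^2 v_3 ≠ 0; then v_{j-1} := N · v_j for j = 3, …, 2.

Pick v_3 = (0, 1, 0, 0)ᵀ.
Then v_2 = N · v_3 = (0, -2, 3, -7)ᵀ.
Then v_1 = N · v_2 = (0, 0, -2, 2)ᵀ.

Sanity check: (A − (2)·I) v_1 = (0, 0, 0, 0)ᵀ = 0. ✓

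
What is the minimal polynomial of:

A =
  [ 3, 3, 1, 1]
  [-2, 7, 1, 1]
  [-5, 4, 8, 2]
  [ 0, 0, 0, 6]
x^3 - 18*x^2 + 108*x - 216

The characteristic polynomial is χ_A(x) = (x - 6)^4, so the eigenvalues are known. The minimal polynomial is
  m_A(x) = Π_λ (x − λ)^{k_λ}
where k_λ is the size of the *largest* Jordan block for λ (equivalently, the smallest k with (A − λI)^k v = 0 for every generalised eigenvector v of λ).

  λ = 6: largest Jordan block has size 3, contributing (x − 6)^3

So m_A(x) = (x - 6)^3 = x^3 - 18*x^2 + 108*x - 216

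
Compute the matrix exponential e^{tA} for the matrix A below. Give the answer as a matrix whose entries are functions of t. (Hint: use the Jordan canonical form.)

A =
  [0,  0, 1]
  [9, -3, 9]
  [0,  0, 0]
e^{tA} =
  [1, 0, t]
  [3 - 3*exp(-3*t), exp(-3*t), 3*t + 2 - 2*exp(-3*t)]
  [0, 0, 1]

Strategy: write A = P · J · P⁻¹ where J is a Jordan canonical form, so e^{tA} = P · e^{tJ} · P⁻¹, and e^{tJ} can be computed block-by-block.

A has Jordan form
J =
  [-3, 0, 0]
  [ 0, 0, 1]
  [ 0, 0, 0]
(up to reordering of blocks).

Per-block formulas:
  For a 2×2 Jordan block J_2(0): exp(t · J_2(0)) = e^(0t)·(I + t·N), where N is the 2×2 nilpotent shift.
  For a 1×1 block at λ = -3: exp(t · [-3]) = [e^(-3t)].

After assembling e^{tJ} and conjugating by P, we get:

e^{tA} =
  [1, 0, t]
  [3 - 3*exp(-3*t), exp(-3*t), 3*t + 2 - 2*exp(-3*t)]
  [0, 0, 1]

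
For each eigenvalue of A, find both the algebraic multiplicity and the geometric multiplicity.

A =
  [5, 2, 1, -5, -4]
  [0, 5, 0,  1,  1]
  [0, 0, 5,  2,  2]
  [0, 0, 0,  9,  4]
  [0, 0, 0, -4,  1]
λ = 5: alg = 5, geom = 3

Step 1 — factor the characteristic polynomial to read off the algebraic multiplicities:
  χ_A(x) = (x - 5)^5

Step 2 — compute geometric multiplicities via the rank-nullity identity g(λ) = n − rank(A − λI):
  rank(A − (5)·I) = 2, so dim ker(A − (5)·I) = n − 2 = 3

Summary:
  λ = 5: algebraic multiplicity = 5, geometric multiplicity = 3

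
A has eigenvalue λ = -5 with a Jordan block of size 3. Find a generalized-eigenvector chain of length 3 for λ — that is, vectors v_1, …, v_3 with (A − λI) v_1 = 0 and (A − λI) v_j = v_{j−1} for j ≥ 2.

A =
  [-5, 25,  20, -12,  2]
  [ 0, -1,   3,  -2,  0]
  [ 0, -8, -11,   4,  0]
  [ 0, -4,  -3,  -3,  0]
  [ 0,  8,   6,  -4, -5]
A Jordan chain for λ = -5 of length 3:
v_1 = (4, 0, 0, 0, 0)ᵀ
v_2 = (25, 4, -8, -4, 8)ᵀ
v_3 = (0, 1, 0, 0, 0)ᵀ

Let N = A − (-5)·I. We want v_3 with N^3 v_3 = 0 but N^2 v_3 ≠ 0; then v_{j-1} := N · v_j for j = 3, …, 2.

Pick v_3 = (0, 1, 0, 0, 0)ᵀ.
Then v_2 = N · v_3 = (25, 4, -8, -4, 8)ᵀ.
Then v_1 = N · v_2 = (4, 0, 0, 0, 0)ᵀ.

Sanity check: (A − (-5)·I) v_1 = (0, 0, 0, 0, 0)ᵀ = 0. ✓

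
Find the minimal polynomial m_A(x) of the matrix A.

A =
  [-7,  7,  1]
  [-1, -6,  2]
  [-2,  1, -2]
x^3 + 15*x^2 + 75*x + 125

The characteristic polynomial is χ_A(x) = (x + 5)^3, so the eigenvalues are known. The minimal polynomial is
  m_A(x) = Π_λ (x − λ)^{k_λ}
where k_λ is the size of the *largest* Jordan block for λ (equivalently, the smallest k with (A − λI)^k v = 0 for every generalised eigenvector v of λ).

  λ = -5: largest Jordan block has size 3, contributing (x + 5)^3

So m_A(x) = (x + 5)^3 = x^3 + 15*x^2 + 75*x + 125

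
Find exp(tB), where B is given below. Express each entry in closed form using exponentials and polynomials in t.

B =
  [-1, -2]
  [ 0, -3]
e^{tB} =
  [exp(-t), -exp(-t) + exp(-3*t)]
  [0, exp(-3*t)]

Strategy: write B = P · J · P⁻¹ where J is a Jordan canonical form, so e^{tB} = P · e^{tJ} · P⁻¹, and e^{tJ} can be computed block-by-block.

B has Jordan form
J =
  [-3,  0]
  [ 0, -1]
(up to reordering of blocks).

Per-block formulas:
  For a 1×1 block at λ = -1: exp(t · [-1]) = [e^(-1t)].
  For a 1×1 block at λ = -3: exp(t · [-3]) = [e^(-3t)].

After assembling e^{tJ} and conjugating by P, we get:

e^{tB} =
  [exp(-t), -exp(-t) + exp(-3*t)]
  [0, exp(-3*t)]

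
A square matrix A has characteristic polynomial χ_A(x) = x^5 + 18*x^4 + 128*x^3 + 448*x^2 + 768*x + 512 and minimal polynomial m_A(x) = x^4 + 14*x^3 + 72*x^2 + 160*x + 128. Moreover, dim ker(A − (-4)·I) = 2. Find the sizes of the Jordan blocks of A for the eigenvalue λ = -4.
Block sizes for λ = -4: [3, 1]

Step 1 — from the characteristic polynomial, algebraic multiplicity of λ = -4 is 4. From dim ker(A − (-4)·I) = 2, there are exactly 2 Jordan blocks for λ = -4.
Step 2 — from the minimal polynomial, the factor (x + 4)^3 tells us the largest block for λ = -4 has size 3.
Step 3 — with total size 4, 2 blocks, and largest block 3, the block sizes (in nonincreasing order) are [3, 1].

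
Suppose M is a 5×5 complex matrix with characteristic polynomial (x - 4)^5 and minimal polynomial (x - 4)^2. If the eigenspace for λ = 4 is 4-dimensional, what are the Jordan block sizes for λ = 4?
Block sizes for λ = 4: [2, 1, 1, 1]

Step 1 — from the characteristic polynomial, algebraic multiplicity of λ = 4 is 5. From dim ker(M − (4)·I) = 4, there are exactly 4 Jordan blocks for λ = 4.
Step 2 — from the minimal polynomial, the factor (x − 4)^2 tells us the largest block for λ = 4 has size 2.
Step 3 — with total size 5, 4 blocks, and largest block 2, the block sizes (in nonincreasing order) are [2, 1, 1, 1].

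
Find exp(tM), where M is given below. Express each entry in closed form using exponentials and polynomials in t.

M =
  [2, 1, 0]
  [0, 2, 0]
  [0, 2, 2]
e^{tM} =
  [exp(2*t), t*exp(2*t), 0]
  [0, exp(2*t), 0]
  [0, 2*t*exp(2*t), exp(2*t)]

Strategy: write M = P · J · P⁻¹ where J is a Jordan canonical form, so e^{tM} = P · e^{tJ} · P⁻¹, and e^{tJ} can be computed block-by-block.

M has Jordan form
J =
  [2, 1, 0]
  [0, 2, 0]
  [0, 0, 2]
(up to reordering of blocks).

Per-block formulas:
  For a 2×2 Jordan block J_2(2): exp(t · J_2(2)) = e^(2t)·(I + t·N), where N is the 2×2 nilpotent shift.
  For a 1×1 block at λ = 2: exp(t · [2]) = [e^(2t)].

After assembling e^{tJ} and conjugating by P, we get:

e^{tM} =
  [exp(2*t), t*exp(2*t), 0]
  [0, exp(2*t), 0]
  [0, 2*t*exp(2*t), exp(2*t)]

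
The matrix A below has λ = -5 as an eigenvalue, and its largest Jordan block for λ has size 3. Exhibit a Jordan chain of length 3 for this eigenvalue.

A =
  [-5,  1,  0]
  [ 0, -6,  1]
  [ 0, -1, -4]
A Jordan chain for λ = -5 of length 3:
v_1 = (-1, 0, 0)ᵀ
v_2 = (1, -1, -1)ᵀ
v_3 = (0, 1, 0)ᵀ

Let N = A − (-5)·I. We want v_3 with N^3 v_3 = 0 but N^2 v_3 ≠ 0; then v_{j-1} := N · v_j for j = 3, …, 2.

Pick v_3 = (0, 1, 0)ᵀ.
Then v_2 = N · v_3 = (1, -1, -1)ᵀ.
Then v_1 = N · v_2 = (-1, 0, 0)ᵀ.

Sanity check: (A − (-5)·I) v_1 = (0, 0, 0)ᵀ = 0. ✓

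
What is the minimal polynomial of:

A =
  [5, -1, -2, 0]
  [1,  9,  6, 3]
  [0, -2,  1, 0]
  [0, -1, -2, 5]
x^3 - 15*x^2 + 75*x - 125

The characteristic polynomial is χ_A(x) = (x - 5)^4, so the eigenvalues are known. The minimal polynomial is
  m_A(x) = Π_λ (x − λ)^{k_λ}
where k_λ is the size of the *largest* Jordan block for λ (equivalently, the smallest k with (A − λI)^k v = 0 for every generalised eigenvector v of λ).

  λ = 5: largest Jordan block has size 3, contributing (x − 5)^3

So m_A(x) = (x - 5)^3 = x^3 - 15*x^2 + 75*x - 125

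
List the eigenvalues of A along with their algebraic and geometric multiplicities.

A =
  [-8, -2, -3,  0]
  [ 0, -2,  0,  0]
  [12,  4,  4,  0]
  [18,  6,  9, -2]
λ = -2: alg = 4, geom = 3

Step 1 — factor the characteristic polynomial to read off the algebraic multiplicities:
  χ_A(x) = (x + 2)^4

Step 2 — compute geometric multiplicities via the rank-nullity identity g(λ) = n − rank(A − λI):
  rank(A − (-2)·I) = 1, so dim ker(A − (-2)·I) = n − 1 = 3

Summary:
  λ = -2: algebraic multiplicity = 4, geometric multiplicity = 3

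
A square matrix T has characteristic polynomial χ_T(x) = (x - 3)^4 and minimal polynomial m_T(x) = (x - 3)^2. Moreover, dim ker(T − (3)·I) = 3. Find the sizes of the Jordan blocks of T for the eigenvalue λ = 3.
Block sizes for λ = 3: [2, 1, 1]

Step 1 — from the characteristic polynomial, algebraic multiplicity of λ = 3 is 4. From dim ker(T − (3)·I) = 3, there are exactly 3 Jordan blocks for λ = 3.
Step 2 — from the minimal polynomial, the factor (x − 3)^2 tells us the largest block for λ = 3 has size 2.
Step 3 — with total size 4, 3 blocks, and largest block 2, the block sizes (in nonincreasing order) are [2, 1, 1].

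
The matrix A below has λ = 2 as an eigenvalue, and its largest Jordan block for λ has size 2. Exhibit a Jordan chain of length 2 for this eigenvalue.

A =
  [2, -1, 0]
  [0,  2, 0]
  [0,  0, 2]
A Jordan chain for λ = 2 of length 2:
v_1 = (-1, 0, 0)ᵀ
v_2 = (0, 1, 0)ᵀ

Let N = A − (2)·I. We want v_2 with N^2 v_2 = 0 but N^1 v_2 ≠ 0; then v_{j-1} := N · v_j for j = 2, …, 2.

Pick v_2 = (0, 1, 0)ᵀ.
Then v_1 = N · v_2 = (-1, 0, 0)ᵀ.

Sanity check: (A − (2)·I) v_1 = (0, 0, 0)ᵀ = 0. ✓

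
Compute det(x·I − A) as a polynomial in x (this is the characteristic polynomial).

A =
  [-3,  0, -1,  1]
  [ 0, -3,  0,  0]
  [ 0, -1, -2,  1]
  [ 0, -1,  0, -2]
x^4 + 10*x^3 + 37*x^2 + 60*x + 36

Expanding det(x·I − A) (e.g. by cofactor expansion or by noting that A is similar to its Jordan form J, which has the same characteristic polynomial as A) gives
  χ_A(x) = x^4 + 10*x^3 + 37*x^2 + 60*x + 36
which factors as (x + 2)^2*(x + 3)^2. The eigenvalues (with algebraic multiplicities) are λ = -3 with multiplicity 2, λ = -2 with multiplicity 2.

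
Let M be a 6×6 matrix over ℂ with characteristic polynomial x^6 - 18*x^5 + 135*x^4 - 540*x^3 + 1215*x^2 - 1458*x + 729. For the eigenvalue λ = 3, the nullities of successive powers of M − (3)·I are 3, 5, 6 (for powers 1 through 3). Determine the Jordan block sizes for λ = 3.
Block sizes for λ = 3: [3, 2, 1]

From the dimensions of kernels of powers, the number of Jordan blocks of size at least j is d_j − d_{j−1} where d_j = dim ker(N^j) (with d_0 = 0). Computing the differences gives [3, 2, 1].
The number of blocks of size exactly k is (#blocks of size ≥ k) − (#blocks of size ≥ k + 1), so the partition is: 1 block(s) of size 1, 1 block(s) of size 2, 1 block(s) of size 3.
In nonincreasing order the block sizes are [3, 2, 1].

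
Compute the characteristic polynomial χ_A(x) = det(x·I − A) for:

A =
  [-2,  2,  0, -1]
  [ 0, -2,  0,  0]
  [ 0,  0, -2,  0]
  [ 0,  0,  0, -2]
x^4 + 8*x^3 + 24*x^2 + 32*x + 16

Expanding det(x·I − A) (e.g. by cofactor expansion or by noting that A is similar to its Jordan form J, which has the same characteristic polynomial as A) gives
  χ_A(x) = x^4 + 8*x^3 + 24*x^2 + 32*x + 16
which factors as (x + 2)^4. The eigenvalues (with algebraic multiplicities) are λ = -2 with multiplicity 4.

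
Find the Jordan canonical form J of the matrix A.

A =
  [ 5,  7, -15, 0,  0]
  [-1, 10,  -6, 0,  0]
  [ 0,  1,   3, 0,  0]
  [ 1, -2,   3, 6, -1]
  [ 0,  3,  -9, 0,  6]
J_3(6) ⊕ J_2(6)

The characteristic polynomial is
  det(x·I − A) = x^5 - 30*x^4 + 360*x^3 - 2160*x^2 + 6480*x - 7776 = (x - 6)^5

Eigenvalues and multiplicities (the geometric multiplicity of λ is n − rank(A − λI), which equals the number of Jordan blocks for λ):
  λ = 6: algebraic multiplicity = 5, geometric multiplicity = 2

Determining the block sizes for each eigenvalue:
  λ = 6: with am = 5 and gm = 2, the partition is not yet determined (e.g. several partitions of 5 into 2 parts exist). Let N = A − (6)·I. Computing rank(N^1) = 3, rank(N^2) = 1, rank(N^3) = 0; the number of blocks of size ≥ j is rank(N^{j−1}) − rank(N^j), giving [2, 2, 1]. So we have 1 block(s) of size 3, 1 block(s) of size 2 → block sizes [3, 2]

Assembling the blocks gives a Jordan form
J =
  [6, 1, 0, 0, 0]
  [0, 6, 1, 0, 0]
  [0, 0, 6, 0, 0]
  [0, 0, 0, 6, 1]
  [0, 0, 0, 0, 6]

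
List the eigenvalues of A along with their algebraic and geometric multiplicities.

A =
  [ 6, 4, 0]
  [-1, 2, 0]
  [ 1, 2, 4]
λ = 4: alg = 3, geom = 2

Step 1 — factor the characteristic polynomial to read off the algebraic multiplicities:
  χ_A(x) = (x - 4)^3

Step 2 — compute geometric multiplicities via the rank-nullity identity g(λ) = n − rank(A − λI):
  rank(A − (4)·I) = 1, so dim ker(A − (4)·I) = n − 1 = 2

Summary:
  λ = 4: algebraic multiplicity = 3, geometric multiplicity = 2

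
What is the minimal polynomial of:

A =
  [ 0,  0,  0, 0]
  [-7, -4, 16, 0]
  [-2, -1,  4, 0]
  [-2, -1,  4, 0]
x^3

The characteristic polynomial is χ_A(x) = x^4, so the eigenvalues are known. The minimal polynomial is
  m_A(x) = Π_λ (x − λ)^{k_λ}
where k_λ is the size of the *largest* Jordan block for λ (equivalently, the smallest k with (A − λI)^k v = 0 for every generalised eigenvector v of λ).

  λ = 0: largest Jordan block has size 3, contributing (x − 0)^3

So m_A(x) = x^3 = x^3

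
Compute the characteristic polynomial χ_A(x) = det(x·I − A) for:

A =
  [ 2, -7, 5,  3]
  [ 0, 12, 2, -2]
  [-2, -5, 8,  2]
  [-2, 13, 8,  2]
x^4 - 24*x^3 + 216*x^2 - 864*x + 1296

Expanding det(x·I − A) (e.g. by cofactor expansion or by noting that A is similar to its Jordan form J, which has the same characteristic polynomial as A) gives
  χ_A(x) = x^4 - 24*x^3 + 216*x^2 - 864*x + 1296
which factors as (x - 6)^4. The eigenvalues (with algebraic multiplicities) are λ = 6 with multiplicity 4.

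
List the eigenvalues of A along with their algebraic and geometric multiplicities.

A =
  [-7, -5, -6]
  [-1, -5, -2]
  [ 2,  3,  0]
λ = -4: alg = 3, geom = 1

Step 1 — factor the characteristic polynomial to read off the algebraic multiplicities:
  χ_A(x) = (x + 4)^3

Step 2 — compute geometric multiplicities via the rank-nullity identity g(λ) = n − rank(A − λI):
  rank(A − (-4)·I) = 2, so dim ker(A − (-4)·I) = n − 2 = 1

Summary:
  λ = -4: algebraic multiplicity = 3, geometric multiplicity = 1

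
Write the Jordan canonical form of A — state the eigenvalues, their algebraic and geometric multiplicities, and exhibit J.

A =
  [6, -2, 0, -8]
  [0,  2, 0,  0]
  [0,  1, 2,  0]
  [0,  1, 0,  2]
J_2(2) ⊕ J_1(2) ⊕ J_1(6)

The characteristic polynomial is
  det(x·I − A) = x^4 - 12*x^3 + 48*x^2 - 80*x + 48 = (x - 6)*(x - 2)^3

Eigenvalues and multiplicities (the geometric multiplicity of λ is n − rank(A − λI), which equals the number of Jordan blocks for λ):
  λ = 2: algebraic multiplicity = 3, geometric multiplicity = 2
  λ = 6: algebraic multiplicity = 1, geometric multiplicity = 1

Determining the block sizes for each eigenvalue:
  λ = 2: 2 blocks summing to 3 forces exactly one block of size 2 and the rest size 1 → block sizes [2, 1]
  λ = 6: one block (gm = 1), so the single block has size am = 1 → block sizes [1]

Assembling the blocks gives a Jordan form
J =
  [2, 1, 0, 0]
  [0, 2, 0, 0]
  [0, 0, 2, 0]
  [0, 0, 0, 6]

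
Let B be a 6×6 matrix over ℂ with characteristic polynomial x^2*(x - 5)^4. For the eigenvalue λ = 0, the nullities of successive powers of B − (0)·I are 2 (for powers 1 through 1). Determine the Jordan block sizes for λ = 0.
Block sizes for λ = 0: [1, 1]

From the dimensions of kernels of powers, the number of Jordan blocks of size at least j is d_j − d_{j−1} where d_j = dim ker(N^j) (with d_0 = 0). Computing the differences gives [2].
The number of blocks of size exactly k is (#blocks of size ≥ k) − (#blocks of size ≥ k + 1), so the partition is: 2 block(s) of size 1.
In nonincreasing order the block sizes are [1, 1].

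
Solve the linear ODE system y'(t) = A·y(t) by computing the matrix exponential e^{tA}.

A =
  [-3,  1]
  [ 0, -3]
e^{tA} =
  [exp(-3*t), t*exp(-3*t)]
  [0, exp(-3*t)]

Strategy: write A = P · J · P⁻¹ where J is a Jordan canonical form, so e^{tA} = P · e^{tJ} · P⁻¹, and e^{tJ} can be computed block-by-block.

A has Jordan form
J =
  [-3,  1]
  [ 0, -3]
(up to reordering of blocks).

Per-block formulas:
  For a 2×2 Jordan block J_2(-3): exp(t · J_2(-3)) = e^(-3t)·(I + t·N), where N is the 2×2 nilpotent shift.

After assembling e^{tJ} and conjugating by P, we get:

e^{tA} =
  [exp(-3*t), t*exp(-3*t)]
  [0, exp(-3*t)]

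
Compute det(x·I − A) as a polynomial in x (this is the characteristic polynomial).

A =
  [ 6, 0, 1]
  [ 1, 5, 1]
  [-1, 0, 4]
x^3 - 15*x^2 + 75*x - 125

Expanding det(x·I − A) (e.g. by cofactor expansion or by noting that A is similar to its Jordan form J, which has the same characteristic polynomial as A) gives
  χ_A(x) = x^3 - 15*x^2 + 75*x - 125
which factors as (x - 5)^3. The eigenvalues (with algebraic multiplicities) are λ = 5 with multiplicity 3.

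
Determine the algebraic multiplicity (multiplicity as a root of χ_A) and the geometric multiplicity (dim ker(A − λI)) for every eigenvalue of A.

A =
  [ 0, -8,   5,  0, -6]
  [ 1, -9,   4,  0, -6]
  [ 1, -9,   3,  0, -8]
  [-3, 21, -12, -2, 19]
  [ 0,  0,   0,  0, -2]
λ = -2: alg = 5, geom = 2

Step 1 — factor the characteristic polynomial to read off the algebraic multiplicities:
  χ_A(x) = (x + 2)^5

Step 2 — compute geometric multiplicities via the rank-nullity identity g(λ) = n − rank(A − λI):
  rank(A − (-2)·I) = 3, so dim ker(A − (-2)·I) = n − 3 = 2

Summary:
  λ = -2: algebraic multiplicity = 5, geometric multiplicity = 2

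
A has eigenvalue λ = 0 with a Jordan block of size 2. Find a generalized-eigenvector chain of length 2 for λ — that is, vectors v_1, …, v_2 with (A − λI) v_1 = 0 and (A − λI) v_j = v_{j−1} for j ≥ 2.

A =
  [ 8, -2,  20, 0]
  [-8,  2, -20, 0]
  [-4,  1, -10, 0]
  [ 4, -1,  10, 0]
A Jordan chain for λ = 0 of length 2:
v_1 = (8, -8, -4, 4)ᵀ
v_2 = (1, 0, 0, 0)ᵀ

Let N = A − (0)·I. We want v_2 with N^2 v_2 = 0 but N^1 v_2 ≠ 0; then v_{j-1} := N · v_j for j = 2, …, 2.

Pick v_2 = (1, 0, 0, 0)ᵀ.
Then v_1 = N · v_2 = (8, -8, -4, 4)ᵀ.

Sanity check: (A − (0)·I) v_1 = (0, 0, 0, 0)ᵀ = 0. ✓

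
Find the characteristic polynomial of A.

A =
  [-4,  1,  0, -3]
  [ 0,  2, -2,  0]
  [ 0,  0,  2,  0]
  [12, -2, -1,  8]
x^4 - 8*x^3 + 24*x^2 - 32*x + 16

Expanding det(x·I − A) (e.g. by cofactor expansion or by noting that A is similar to its Jordan form J, which has the same characteristic polynomial as A) gives
  χ_A(x) = x^4 - 8*x^3 + 24*x^2 - 32*x + 16
which factors as (x - 2)^4. The eigenvalues (with algebraic multiplicities) are λ = 2 with multiplicity 4.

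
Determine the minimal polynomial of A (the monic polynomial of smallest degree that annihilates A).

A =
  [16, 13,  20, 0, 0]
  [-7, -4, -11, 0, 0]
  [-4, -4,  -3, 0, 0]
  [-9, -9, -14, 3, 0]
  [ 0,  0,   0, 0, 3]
x^3 - 9*x^2 + 27*x - 27

The characteristic polynomial is χ_A(x) = (x - 3)^5, so the eigenvalues are known. The minimal polynomial is
  m_A(x) = Π_λ (x − λ)^{k_λ}
where k_λ is the size of the *largest* Jordan block for λ (equivalently, the smallest k with (A − λI)^k v = 0 for every generalised eigenvector v of λ).

  λ = 3: largest Jordan block has size 3, contributing (x − 3)^3

So m_A(x) = (x - 3)^3 = x^3 - 9*x^2 + 27*x - 27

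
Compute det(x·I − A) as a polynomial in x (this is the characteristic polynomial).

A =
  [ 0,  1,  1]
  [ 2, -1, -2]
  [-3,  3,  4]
x^3 - 3*x^2 + 3*x - 1

Expanding det(x·I − A) (e.g. by cofactor expansion or by noting that A is similar to its Jordan form J, which has the same characteristic polynomial as A) gives
  χ_A(x) = x^3 - 3*x^2 + 3*x - 1
which factors as (x - 1)^3. The eigenvalues (with algebraic multiplicities) are λ = 1 with multiplicity 3.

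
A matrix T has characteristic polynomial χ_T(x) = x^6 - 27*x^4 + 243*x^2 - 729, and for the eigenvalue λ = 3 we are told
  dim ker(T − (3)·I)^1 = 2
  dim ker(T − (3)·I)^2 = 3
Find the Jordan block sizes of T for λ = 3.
Block sizes for λ = 3: [2, 1]

From the dimensions of kernels of powers, the number of Jordan blocks of size at least j is d_j − d_{j−1} where d_j = dim ker(N^j) (with d_0 = 0). Computing the differences gives [2, 1].
The number of blocks of size exactly k is (#blocks of size ≥ k) − (#blocks of size ≥ k + 1), so the partition is: 1 block(s) of size 1, 1 block(s) of size 2.
In nonincreasing order the block sizes are [2, 1].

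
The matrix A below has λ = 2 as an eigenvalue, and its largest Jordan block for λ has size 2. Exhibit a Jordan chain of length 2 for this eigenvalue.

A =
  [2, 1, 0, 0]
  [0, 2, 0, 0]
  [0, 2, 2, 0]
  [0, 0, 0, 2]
A Jordan chain for λ = 2 of length 2:
v_1 = (1, 0, 2, 0)ᵀ
v_2 = (0, 1, 0, 0)ᵀ

Let N = A − (2)·I. We want v_2 with N^2 v_2 = 0 but N^1 v_2 ≠ 0; then v_{j-1} := N · v_j for j = 2, …, 2.

Pick v_2 = (0, 1, 0, 0)ᵀ.
Then v_1 = N · v_2 = (1, 0, 2, 0)ᵀ.

Sanity check: (A − (2)·I) v_1 = (0, 0, 0, 0)ᵀ = 0. ✓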